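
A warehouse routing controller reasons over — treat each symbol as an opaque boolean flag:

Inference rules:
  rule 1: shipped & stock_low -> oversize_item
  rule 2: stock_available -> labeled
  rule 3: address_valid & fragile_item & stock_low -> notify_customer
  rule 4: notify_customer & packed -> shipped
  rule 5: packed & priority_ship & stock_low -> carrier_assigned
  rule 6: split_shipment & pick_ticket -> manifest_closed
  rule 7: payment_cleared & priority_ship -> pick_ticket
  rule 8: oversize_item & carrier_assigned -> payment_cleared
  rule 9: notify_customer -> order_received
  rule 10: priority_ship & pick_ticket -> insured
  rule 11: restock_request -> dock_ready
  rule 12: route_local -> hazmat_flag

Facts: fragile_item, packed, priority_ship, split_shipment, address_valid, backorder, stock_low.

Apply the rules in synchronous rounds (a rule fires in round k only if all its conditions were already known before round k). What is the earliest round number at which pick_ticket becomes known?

Round 1 — rule 3, rule 5, derive notify_customer, carrier_assigned.
Round 2 — rule 4, rule 9, derive shipped, order_received.
Round 3 — rule 1, derive oversize_item.
Round 4 — rule 8, derive payment_cleared.
Round 5 — rule 7, derive pick_ticket.
pick_ticket first appears in round 5.

5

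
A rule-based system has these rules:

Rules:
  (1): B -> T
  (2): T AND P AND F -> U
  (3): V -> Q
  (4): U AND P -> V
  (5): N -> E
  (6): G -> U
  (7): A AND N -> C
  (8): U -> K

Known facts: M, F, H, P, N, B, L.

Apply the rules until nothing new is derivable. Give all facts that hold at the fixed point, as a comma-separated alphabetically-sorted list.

Round 1 fires (1), (5), giving T, E.
Round 2 fires (2), giving U.
Round 3 fires (4), (8), giving V, K.
Round 4 fires (3), giving Q.

B, E, F, H, K, L, M, N, P, Q, T, U, V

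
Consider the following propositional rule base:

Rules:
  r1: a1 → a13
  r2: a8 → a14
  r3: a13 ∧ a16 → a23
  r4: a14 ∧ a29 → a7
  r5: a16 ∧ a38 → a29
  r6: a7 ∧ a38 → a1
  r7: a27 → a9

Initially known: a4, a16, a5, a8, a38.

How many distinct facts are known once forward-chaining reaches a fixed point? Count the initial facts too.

11

Round 1: r2 [a8 → a14]; r5 [a16 ∧ a38 → a29]. New: a14, a29.
Round 2: r4 [a14 ∧ a29 → a7]. New: a7.
Round 3: r6 [a7 ∧ a38 → a1]. New: a1.
Round 4: r1 [a1 → a13]. New: a13.
Round 5: r3 [a13 ∧ a16 → a23]. New: a23.
Closure: {a1, a13, a14, a16, a23, a29, a38, a4, a5, a7, a8} — 11 facts.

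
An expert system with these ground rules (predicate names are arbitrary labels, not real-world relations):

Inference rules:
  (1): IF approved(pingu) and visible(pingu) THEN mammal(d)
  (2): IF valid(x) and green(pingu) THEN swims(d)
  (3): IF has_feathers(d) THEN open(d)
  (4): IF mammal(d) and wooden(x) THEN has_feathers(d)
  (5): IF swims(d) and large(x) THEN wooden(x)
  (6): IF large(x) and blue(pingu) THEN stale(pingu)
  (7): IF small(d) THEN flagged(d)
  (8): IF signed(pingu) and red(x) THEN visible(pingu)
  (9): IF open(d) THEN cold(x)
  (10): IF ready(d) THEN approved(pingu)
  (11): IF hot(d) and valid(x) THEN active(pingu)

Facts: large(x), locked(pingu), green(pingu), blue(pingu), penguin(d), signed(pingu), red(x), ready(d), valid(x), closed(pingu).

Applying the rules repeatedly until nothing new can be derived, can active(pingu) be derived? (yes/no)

no

Round 1 — (2), (6), (8), (10), derive swims(d), stale(pingu), visible(pingu), approved(pingu).
Round 2 — (1), (5), derive mammal(d), wooden(x).
Round 3 — (4), derive has_feathers(d).
Round 4 — (3), derive open(d).
Round 5 — (9), derive cold(x).
Fixed point reached. active(pingu) is concluded only by (11); (11) needs hot(d) (never derived).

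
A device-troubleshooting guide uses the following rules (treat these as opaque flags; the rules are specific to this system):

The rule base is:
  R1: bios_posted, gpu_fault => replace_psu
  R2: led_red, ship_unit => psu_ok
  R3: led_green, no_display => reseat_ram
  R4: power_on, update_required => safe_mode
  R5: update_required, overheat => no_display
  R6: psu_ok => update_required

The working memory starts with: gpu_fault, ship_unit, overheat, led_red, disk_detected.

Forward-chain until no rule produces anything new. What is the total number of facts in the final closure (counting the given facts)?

Round 1: R2 [led_red, ship_unit => psu_ok]. Adds psu_ok.
Round 2: R6 [psu_ok => update_required]. Adds update_required.
Round 3: R5 [update_required, overheat => no_display]. Adds no_display.
Closure: {disk_detected, gpu_fault, led_red, no_display, overheat, psu_ok, ship_unit, update_required} — 8 facts.

8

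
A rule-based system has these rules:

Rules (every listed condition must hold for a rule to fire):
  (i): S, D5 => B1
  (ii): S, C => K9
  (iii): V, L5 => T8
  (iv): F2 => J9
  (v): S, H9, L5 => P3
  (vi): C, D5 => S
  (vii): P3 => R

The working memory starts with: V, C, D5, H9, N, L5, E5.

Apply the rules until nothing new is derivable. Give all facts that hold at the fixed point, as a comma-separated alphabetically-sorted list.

Round 1 — (iii), (vi), derive T8, S.
Round 2 — (i), (ii), (v), derive B1, K9, P3.
Round 3 — (vii), derive R.

B1, C, D5, E5, H9, K9, L5, N, P3, R, S, T8, V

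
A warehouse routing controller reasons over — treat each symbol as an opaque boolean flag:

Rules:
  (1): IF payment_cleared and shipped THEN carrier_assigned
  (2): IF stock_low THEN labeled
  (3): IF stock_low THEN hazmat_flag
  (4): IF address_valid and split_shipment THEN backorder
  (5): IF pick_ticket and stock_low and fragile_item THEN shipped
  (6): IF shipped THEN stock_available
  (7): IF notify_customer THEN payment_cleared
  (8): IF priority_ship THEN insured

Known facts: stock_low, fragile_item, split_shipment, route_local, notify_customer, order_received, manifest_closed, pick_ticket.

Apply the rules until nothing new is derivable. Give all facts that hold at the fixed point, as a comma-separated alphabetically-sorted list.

Round 1 — (2), (3), (5), (7), derive labeled, hazmat_flag, shipped, payment_cleared.
Round 2 — (1), (6), derive carrier_assigned, stock_available.

carrier_assigned, fragile_item, hazmat_flag, labeled, manifest_closed, notify_customer, order_received, payment_cleared, pick_ticket, route_local, shipped, split_shipment, stock_available, stock_low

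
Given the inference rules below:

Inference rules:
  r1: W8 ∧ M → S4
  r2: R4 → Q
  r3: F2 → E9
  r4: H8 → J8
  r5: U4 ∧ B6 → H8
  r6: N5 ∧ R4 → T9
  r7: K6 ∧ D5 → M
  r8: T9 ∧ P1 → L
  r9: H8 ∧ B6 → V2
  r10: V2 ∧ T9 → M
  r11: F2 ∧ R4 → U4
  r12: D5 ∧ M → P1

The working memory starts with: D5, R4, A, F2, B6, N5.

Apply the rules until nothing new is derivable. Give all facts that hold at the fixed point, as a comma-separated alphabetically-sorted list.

A, B6, D5, E9, F2, H8, J8, L, M, N5, P1, Q, R4, T9, U4, V2

Round 1: r2 [R4 → Q]; r3 [F2 → E9]; r6 [N5 ∧ R4 → T9]; r11 [F2 ∧ R4 → U4]. New: Q, E9, T9, U4.
Round 2: r5 [U4 ∧ B6 → H8]. New: H8.
Round 3: r4 [H8 → J8]; r9 [H8 ∧ B6 → V2]. New: J8, V2.
Round 4: r10 [V2 ∧ T9 → M]. New: M.
Round 5: r12 [D5 ∧ M → P1]. New: P1.
Round 6: r8 [T9 ∧ P1 → L]. New: L.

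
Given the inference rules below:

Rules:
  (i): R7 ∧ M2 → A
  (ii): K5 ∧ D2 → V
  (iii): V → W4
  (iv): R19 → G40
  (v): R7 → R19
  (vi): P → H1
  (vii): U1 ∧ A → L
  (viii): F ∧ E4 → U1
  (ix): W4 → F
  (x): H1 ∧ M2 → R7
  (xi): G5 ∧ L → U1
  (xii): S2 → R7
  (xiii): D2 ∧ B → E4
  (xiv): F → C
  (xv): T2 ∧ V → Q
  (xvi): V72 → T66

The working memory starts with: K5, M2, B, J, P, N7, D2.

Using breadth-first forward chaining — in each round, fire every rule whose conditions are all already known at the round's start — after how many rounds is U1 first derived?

Round 1 fires (ii), (vi), (xiii), giving V, H1, E4.
Round 2 fires (iii), (x), giving W4, R7.
Round 3 fires (i), (v), (ix), giving A, R19, F.
Round 4 fires (iv), (viii), (xiv), giving G40, U1, C.
U1 first appears in round 4.

4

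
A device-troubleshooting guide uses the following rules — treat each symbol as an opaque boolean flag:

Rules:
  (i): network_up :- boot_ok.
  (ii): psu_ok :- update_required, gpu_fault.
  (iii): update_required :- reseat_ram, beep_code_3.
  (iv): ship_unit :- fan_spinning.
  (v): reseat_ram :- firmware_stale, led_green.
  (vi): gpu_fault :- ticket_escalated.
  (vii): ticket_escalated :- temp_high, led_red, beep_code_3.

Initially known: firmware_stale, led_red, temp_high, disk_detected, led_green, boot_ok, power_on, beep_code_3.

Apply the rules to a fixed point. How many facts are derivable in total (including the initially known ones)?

Round 1 — (i), (v), (vii), derive network_up, reseat_ram, ticket_escalated.
Round 2 — (iii), (vi), derive update_required, gpu_fault.
Round 3 — (ii), derive psu_ok.
Closure: {beep_code_3, boot_ok, disk_detected, firmware_stale, gpu_fault, led_green, led_red, network_up, power_on, psu_ok, reseat_ram, temp_high, ticket_escalated, update_required} — 14 facts.

14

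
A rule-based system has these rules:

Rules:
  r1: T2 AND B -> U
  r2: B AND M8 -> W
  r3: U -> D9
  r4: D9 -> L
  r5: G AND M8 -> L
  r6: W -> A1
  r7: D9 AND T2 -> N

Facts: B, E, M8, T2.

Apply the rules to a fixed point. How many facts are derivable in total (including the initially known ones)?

Round 1 — r1, r2, derive U, W.
Round 2 — r3, r6, derive D9, A1.
Round 3 — r4, r7, derive L, N.
Closure: {A1, B, D9, E, L, M8, N, T2, U, W} — 10 facts.

10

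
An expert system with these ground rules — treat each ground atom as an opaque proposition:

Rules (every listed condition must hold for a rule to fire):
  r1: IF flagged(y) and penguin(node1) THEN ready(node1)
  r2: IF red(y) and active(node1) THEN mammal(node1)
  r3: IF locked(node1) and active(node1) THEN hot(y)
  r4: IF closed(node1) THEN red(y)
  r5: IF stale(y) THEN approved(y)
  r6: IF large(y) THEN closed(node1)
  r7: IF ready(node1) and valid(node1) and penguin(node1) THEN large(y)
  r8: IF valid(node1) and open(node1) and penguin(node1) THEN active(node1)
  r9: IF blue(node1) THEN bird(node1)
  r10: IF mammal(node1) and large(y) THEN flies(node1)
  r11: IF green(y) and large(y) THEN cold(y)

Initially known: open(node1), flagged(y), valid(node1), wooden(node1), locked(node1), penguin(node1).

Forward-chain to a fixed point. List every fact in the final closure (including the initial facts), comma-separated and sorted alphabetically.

active(node1), closed(node1), flagged(y), flies(node1), hot(y), large(y), locked(node1), mammal(node1), open(node1), penguin(node1), ready(node1), red(y), valid(node1), wooden(node1)

Round 1 fires r1, r8, giving ready(node1), active(node1).
Round 2 fires r3, r7, giving hot(y), large(y).
Round 3 fires r6, giving closed(node1).
Round 4 fires r4, giving red(y).
Round 5 fires r2, giving mammal(node1).
Round 6 fires r10, giving flies(node1).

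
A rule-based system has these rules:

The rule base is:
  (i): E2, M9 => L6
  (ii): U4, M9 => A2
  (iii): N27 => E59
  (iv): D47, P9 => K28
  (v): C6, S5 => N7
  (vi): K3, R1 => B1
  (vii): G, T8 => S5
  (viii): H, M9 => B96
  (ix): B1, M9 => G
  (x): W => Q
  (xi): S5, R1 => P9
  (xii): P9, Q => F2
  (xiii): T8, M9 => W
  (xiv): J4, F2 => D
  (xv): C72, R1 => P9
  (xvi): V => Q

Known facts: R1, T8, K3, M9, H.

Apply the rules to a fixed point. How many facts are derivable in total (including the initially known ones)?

13

Round 1 fires (vi), (viii), (xiii), giving B1, B96, W.
Round 2 fires (ix), (x), giving G, Q.
Round 3 fires (vii), giving S5.
Round 4 fires (xi), giving P9.
Round 5 fires (xii), giving F2.
Closure: {B1, B96, F2, G, H, K3, M9, P9, Q, R1, S5, T8, W} — 13 facts.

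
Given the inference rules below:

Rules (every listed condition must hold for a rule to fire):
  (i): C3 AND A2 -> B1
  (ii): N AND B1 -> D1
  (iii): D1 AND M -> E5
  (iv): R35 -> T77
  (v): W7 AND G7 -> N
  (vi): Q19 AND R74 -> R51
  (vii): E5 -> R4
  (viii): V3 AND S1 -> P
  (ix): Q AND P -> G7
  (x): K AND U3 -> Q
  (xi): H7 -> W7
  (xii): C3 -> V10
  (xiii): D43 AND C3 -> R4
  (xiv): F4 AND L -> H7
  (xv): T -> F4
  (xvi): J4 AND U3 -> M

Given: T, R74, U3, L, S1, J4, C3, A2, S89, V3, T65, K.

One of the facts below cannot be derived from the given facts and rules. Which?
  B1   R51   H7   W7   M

Round 1: (i) [C3 AND A2 -> B1]; (viii) [V3 AND S1 -> P]; (x) [K AND U3 -> Q]; (xii) [C3 -> V10]; (xv) [T -> F4]; (xvi) [J4 AND U3 -> M]. Adds B1, P, Q, V10, F4, M.
Round 2: (ix) [Q AND P -> G7]; (xiv) [F4 AND L -> H7]. Adds G7, H7.
Round 3: (xi) [H7 -> W7]. Adds W7.
Round 4: (v) [W7 AND G7 -> N]. Adds N.
Round 5: (ii) [N AND B1 -> D1]. Adds D1.
Round 6: (iii) [D1 AND M -> E5]. Adds E5.
Round 7: (vii) [E5 -> R4]. Adds R4.
Derived: W7 (round 3), M (round 1), B1 (round 1), H7 (round 2). R51 never appears in any round.

R51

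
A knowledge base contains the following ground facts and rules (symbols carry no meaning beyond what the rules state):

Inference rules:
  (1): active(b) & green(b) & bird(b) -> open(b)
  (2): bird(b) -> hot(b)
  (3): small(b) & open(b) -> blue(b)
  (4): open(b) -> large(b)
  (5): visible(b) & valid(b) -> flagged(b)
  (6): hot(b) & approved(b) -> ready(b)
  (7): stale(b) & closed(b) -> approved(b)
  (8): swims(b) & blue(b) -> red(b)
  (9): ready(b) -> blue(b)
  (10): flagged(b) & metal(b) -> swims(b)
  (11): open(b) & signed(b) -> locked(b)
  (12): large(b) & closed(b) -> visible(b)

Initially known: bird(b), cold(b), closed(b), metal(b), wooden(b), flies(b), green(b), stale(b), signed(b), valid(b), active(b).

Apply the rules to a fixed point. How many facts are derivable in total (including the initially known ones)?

22

Round 1: (1) [active(b) & green(b) & bird(b) -> open(b)]; (2) [bird(b) -> hot(b)]; (7) [stale(b) & closed(b) -> approved(b)]. Adds open(b), hot(b), approved(b).
Round 2: (4) [open(b) -> large(b)]; (6) [hot(b) & approved(b) -> ready(b)]; (11) [open(b) & signed(b) -> locked(b)]. Adds large(b), ready(b), locked(b).
Round 3: (9) [ready(b) -> blue(b)]; (12) [large(b) & closed(b) -> visible(b)]. Adds blue(b), visible(b).
Round 4: (5) [visible(b) & valid(b) -> flagged(b)]. Adds flagged(b).
Round 5: (10) [flagged(b) & metal(b) -> swims(b)]. Adds swims(b).
Round 6: (8) [swims(b) & blue(b) -> red(b)]. Adds red(b).
Closure: {active(b), approved(b), bird(b), blue(b), closed(b), cold(b), flagged(b), flies(b), green(b), hot(b), large(b), locked(b), metal(b), open(b), ready(b), red(b), signed(b), stale(b), swims(b), valid(b), visible(b), wooden(b)} — 22 facts.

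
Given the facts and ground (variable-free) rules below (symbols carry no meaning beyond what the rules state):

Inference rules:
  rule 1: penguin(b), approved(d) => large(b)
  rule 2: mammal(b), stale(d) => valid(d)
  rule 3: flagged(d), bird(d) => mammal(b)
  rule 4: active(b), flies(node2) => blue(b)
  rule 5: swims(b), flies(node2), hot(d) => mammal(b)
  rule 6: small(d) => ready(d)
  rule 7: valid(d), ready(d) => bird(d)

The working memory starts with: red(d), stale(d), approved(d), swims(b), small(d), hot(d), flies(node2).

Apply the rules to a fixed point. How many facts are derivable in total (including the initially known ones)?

11

Round 1: rule 5 [swims(b), flies(node2), hot(d) => mammal(b)]; rule 6 [small(d) => ready(d)]. Adds mammal(b), ready(d).
Round 2: rule 2 [mammal(b), stale(d) => valid(d)]. Adds valid(d).
Round 3: rule 7 [valid(d), ready(d) => bird(d)]. Adds bird(d).
Closure: {approved(d), bird(d), flies(node2), hot(d), mammal(b), ready(d), red(d), small(d), stale(d), swims(b), valid(d)} — 11 facts.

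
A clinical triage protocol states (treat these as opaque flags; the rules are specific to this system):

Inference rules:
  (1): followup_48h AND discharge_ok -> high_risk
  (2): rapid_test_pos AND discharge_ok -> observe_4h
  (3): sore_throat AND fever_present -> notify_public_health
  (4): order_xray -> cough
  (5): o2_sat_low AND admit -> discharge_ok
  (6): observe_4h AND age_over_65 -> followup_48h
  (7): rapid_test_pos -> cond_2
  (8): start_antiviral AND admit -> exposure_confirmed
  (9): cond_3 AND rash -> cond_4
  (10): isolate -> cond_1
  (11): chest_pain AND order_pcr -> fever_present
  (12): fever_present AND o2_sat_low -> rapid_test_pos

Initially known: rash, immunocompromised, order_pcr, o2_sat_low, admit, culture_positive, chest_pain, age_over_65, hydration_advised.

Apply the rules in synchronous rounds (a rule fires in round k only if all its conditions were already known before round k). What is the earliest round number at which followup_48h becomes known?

4

Round 1 — (5), (11), derive discharge_ok, fever_present.
Round 2 — (12), derive rapid_test_pos.
Round 3 — (2), (7), derive observe_4h, cond_2.
Round 4 — (6), derive followup_48h.
followup_48h first appears in round 4.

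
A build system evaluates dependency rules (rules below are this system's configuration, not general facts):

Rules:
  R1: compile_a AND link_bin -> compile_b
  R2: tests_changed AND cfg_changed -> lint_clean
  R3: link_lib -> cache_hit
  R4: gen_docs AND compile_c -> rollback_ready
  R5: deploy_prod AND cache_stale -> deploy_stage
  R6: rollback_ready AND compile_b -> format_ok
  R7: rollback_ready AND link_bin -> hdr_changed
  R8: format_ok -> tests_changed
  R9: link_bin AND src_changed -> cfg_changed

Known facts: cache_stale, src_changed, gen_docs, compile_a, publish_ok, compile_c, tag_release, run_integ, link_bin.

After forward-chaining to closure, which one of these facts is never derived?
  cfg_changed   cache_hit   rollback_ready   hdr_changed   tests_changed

cache_hit

Round 1: R1 [compile_a AND link_bin -> compile_b]; R4 [gen_docs AND compile_c -> rollback_ready]; R9 [link_bin AND src_changed -> cfg_changed]. Adds compile_b, rollback_ready, cfg_changed.
Round 2: R6 [rollback_ready AND compile_b -> format_ok]; R7 [rollback_ready AND link_bin -> hdr_changed]. Adds format_ok, hdr_changed.
Round 3: R8 [format_ok -> tests_changed]. Adds tests_changed.
Round 4: R2 [tests_changed AND cfg_changed -> lint_clean]. Adds lint_clean.
Derived: hdr_changed (round 2), cfg_changed (round 1), tests_changed (round 3), rollback_ready (round 1). cache_hit never appears in any round.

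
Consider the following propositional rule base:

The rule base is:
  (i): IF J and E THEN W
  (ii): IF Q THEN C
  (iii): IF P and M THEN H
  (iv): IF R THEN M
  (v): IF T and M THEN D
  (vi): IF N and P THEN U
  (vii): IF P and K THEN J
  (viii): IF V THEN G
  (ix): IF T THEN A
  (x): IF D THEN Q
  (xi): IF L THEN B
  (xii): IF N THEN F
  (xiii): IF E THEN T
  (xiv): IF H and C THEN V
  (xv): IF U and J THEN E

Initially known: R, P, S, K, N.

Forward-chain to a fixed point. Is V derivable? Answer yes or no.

yes

[1] (iv) [IF R THEN M]; (vi) [IF N and P THEN U]; (vii) [IF P and K THEN J]; (xii) [IF N THEN F]. ⇒ new: M, U, J, F.
[2] (iii) [IF P and M THEN H]; (xv) [IF U and J THEN E]. ⇒ new: H, E.
[3] (i) [IF J and E THEN W]; (xiii) [IF E THEN T]. ⇒ new: W, T.
[4] (v) [IF T and M THEN D]; (ix) [IF T THEN A]. ⇒ new: D, A.
[5] (x) [IF D THEN Q]. ⇒ new: Q.
[6] (ii) [IF Q THEN C]. ⇒ new: C.
[7] (xiv) [IF H and C THEN V]. ⇒ new: V.
[8] (viii) [IF V THEN G]. ⇒ new: G.
V appears in round 7, so it is derivable.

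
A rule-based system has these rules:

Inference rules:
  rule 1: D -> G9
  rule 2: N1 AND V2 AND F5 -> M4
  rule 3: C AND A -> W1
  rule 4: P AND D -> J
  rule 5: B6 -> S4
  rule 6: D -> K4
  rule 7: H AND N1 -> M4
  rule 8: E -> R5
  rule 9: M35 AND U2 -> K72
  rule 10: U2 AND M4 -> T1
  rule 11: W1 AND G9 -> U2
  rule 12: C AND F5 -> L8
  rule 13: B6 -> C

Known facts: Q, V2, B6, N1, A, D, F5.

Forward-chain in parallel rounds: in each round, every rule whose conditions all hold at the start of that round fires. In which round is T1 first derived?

[1] rule 1 [D -> G9]; rule 2 [N1 AND V2 AND F5 -> M4]; rule 5 [B6 -> S4]; rule 6 [D -> K4]; rule 13 [B6 -> C]. ⇒ new: G9, M4, S4, K4, C.
[2] rule 3 [C AND A -> W1]; rule 12 [C AND F5 -> L8]. ⇒ new: W1, L8.
[3] rule 11 [W1 AND G9 -> U2]. ⇒ new: U2.
[4] rule 10 [U2 AND M4 -> T1]. ⇒ new: T1.
T1 first appears in round 4.

4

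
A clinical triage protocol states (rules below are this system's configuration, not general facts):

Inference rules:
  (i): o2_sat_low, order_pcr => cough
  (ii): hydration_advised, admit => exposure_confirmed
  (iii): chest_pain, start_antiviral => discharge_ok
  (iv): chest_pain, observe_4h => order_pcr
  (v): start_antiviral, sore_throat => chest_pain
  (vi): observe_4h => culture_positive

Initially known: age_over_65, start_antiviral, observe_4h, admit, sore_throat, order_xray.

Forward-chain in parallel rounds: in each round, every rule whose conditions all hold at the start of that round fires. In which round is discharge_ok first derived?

2

Round 1 fires (v), (vi), giving chest_pain, culture_positive.
Round 2 fires (iii), (iv), giving discharge_ok, order_pcr.
discharge_ok first appears in round 2.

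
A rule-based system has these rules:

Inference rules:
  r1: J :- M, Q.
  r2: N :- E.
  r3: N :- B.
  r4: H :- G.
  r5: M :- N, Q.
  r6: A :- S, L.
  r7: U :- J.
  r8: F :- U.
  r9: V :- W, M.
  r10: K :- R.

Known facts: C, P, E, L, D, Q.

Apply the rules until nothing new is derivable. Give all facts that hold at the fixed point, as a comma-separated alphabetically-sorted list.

Round 1 fires r2, giving N.
Round 2 fires r5, giving M.
Round 3 fires r1, giving J.
Round 4 fires r7, giving U.
Round 5 fires r8, giving F.

C, D, E, F, J, L, M, N, P, Q, U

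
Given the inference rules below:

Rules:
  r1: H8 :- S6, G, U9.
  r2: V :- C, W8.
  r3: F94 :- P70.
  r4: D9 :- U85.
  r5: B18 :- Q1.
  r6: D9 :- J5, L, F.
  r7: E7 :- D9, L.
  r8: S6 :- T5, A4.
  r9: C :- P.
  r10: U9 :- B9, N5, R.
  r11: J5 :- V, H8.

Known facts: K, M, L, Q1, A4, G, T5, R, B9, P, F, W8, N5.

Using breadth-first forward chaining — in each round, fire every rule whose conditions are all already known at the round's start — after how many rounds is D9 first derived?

4

[1] r5 [B18 :- Q1.]; r8 [S6 :- T5, A4.]; r9 [C :- P.]; r10 [U9 :- B9, N5, R.]. ⇒ new: B18, S6, C, U9.
[2] r1 [H8 :- S6, G, U9.]; r2 [V :- C, W8.]. ⇒ new: H8, V.
[3] r11 [J5 :- V, H8.]. ⇒ new: J5.
[4] r6 [D9 :- J5, L, F.]. ⇒ new: D9.
D9 first appears in round 4.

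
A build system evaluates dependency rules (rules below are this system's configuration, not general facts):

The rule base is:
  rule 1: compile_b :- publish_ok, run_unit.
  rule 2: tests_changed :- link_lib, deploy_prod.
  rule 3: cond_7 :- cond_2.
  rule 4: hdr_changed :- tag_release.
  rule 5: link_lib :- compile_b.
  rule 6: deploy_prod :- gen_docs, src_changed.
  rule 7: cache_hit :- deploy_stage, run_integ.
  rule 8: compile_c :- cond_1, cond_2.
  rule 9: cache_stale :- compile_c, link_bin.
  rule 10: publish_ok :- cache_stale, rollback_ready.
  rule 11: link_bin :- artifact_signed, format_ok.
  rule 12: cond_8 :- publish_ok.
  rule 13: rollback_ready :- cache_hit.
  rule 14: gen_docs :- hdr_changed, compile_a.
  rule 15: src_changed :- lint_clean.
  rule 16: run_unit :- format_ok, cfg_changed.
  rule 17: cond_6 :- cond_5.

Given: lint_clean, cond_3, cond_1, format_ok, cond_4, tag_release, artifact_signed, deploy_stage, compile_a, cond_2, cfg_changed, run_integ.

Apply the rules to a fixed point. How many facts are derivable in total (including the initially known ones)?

28

Round 1 — rule 3, rule 4, rule 7, rule 8, rule 11, rule 15, rule 16, derive cond_7, hdr_changed, cache_hit, compile_c, link_bin, src_changed, run_unit.
Round 2 — rule 9, rule 13, rule 14, derive cache_stale, rollback_ready, gen_docs.
Round 3 — rule 6, rule 10, derive deploy_prod, publish_ok.
Round 4 — rule 1, rule 12, derive compile_b, cond_8.
Round 5 — rule 5, derive link_lib.
Round 6 — rule 2, derive tests_changed.
Closure: {artifact_signed, cache_hit, cache_stale, cfg_changed, compile_a, compile_b, compile_c, cond_1, cond_2, cond_3, cond_4, cond_7, cond_8, deploy_prod, deploy_stage, format_ok, gen_docs, hdr_changed, link_bin, link_lib, lint_clean, publish_ok, rollback_ready, run_integ, run_unit, src_changed, tag_release, tests_changed} — 28 facts.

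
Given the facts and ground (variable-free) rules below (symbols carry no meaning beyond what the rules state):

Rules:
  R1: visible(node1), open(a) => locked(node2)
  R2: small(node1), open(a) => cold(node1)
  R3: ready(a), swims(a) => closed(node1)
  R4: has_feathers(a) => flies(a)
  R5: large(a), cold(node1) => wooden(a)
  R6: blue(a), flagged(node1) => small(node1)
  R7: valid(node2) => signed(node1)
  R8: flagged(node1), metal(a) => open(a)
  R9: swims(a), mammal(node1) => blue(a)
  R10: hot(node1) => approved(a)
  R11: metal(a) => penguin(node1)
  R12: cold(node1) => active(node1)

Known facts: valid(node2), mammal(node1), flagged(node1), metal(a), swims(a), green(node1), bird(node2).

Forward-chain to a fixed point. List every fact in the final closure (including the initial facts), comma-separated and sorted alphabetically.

active(node1), bird(node2), blue(a), cold(node1), flagged(node1), green(node1), mammal(node1), metal(a), open(a), penguin(node1), signed(node1), small(node1), swims(a), valid(node2)

Round 1: R7 [valid(node2) => signed(node1)]; R8 [flagged(node1), metal(a) => open(a)]; R9 [swims(a), mammal(node1) => blue(a)]; R11 [metal(a) => penguin(node1)]. New: signed(node1), open(a), blue(a), penguin(node1).
Round 2: R6 [blue(a), flagged(node1) => small(node1)]. New: small(node1).
Round 3: R2 [small(node1), open(a) => cold(node1)]. New: cold(node1).
Round 4: R12 [cold(node1) => active(node1)]. New: active(node1).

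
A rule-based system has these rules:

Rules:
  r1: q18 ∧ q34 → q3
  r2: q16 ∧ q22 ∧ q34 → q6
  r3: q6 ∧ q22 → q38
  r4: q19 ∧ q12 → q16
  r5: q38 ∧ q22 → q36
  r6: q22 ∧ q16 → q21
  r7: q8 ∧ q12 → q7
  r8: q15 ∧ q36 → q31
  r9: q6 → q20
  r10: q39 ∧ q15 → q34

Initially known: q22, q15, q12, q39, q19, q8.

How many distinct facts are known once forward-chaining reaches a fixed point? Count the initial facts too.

Round 1: r4 [q19 ∧ q12 → q16]; r7 [q8 ∧ q12 → q7]; r10 [q39 ∧ q15 → q34]. New: q16, q7, q34.
Round 2: r2 [q16 ∧ q22 ∧ q34 → q6]; r6 [q22 ∧ q16 → q21]. New: q6, q21.
Round 3: r3 [q6 ∧ q22 → q38]; r9 [q6 → q20]. New: q38, q20.
Round 4: r5 [q38 ∧ q22 → q36]. New: q36.
Round 5: r8 [q15 ∧ q36 → q31]. New: q31.
Closure: {q12, q15, q16, q19, q20, q21, q22, q31, q34, q36, q38, q39, q6, q7, q8} — 15 facts.

15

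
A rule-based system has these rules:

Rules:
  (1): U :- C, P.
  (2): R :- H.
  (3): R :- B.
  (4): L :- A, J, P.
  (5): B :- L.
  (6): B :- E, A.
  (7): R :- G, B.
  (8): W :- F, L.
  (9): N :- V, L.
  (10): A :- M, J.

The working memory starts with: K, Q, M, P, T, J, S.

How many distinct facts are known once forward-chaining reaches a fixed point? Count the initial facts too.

11

Round 1: (10) [A :- M, J.]. New: A.
Round 2: (4) [L :- A, J, P.]. New: L.
Round 3: (5) [B :- L.]. New: B.
Round 4: (3) [R :- B.]. New: R.
Closure: {A, B, J, K, L, M, P, Q, R, S, T} — 11 facts.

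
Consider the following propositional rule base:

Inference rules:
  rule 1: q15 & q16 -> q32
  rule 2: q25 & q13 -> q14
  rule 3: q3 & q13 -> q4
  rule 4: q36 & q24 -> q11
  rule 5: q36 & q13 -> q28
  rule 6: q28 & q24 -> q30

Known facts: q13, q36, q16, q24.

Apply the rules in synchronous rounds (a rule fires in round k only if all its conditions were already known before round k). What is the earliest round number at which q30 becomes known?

2

Round 1: rule 4 [q36 & q24 -> q11]; rule 5 [q36 & q13 -> q28]. Adds q11, q28.
Round 2: rule 6 [q28 & q24 -> q30]. Adds q30.
q30 first appears in round 2.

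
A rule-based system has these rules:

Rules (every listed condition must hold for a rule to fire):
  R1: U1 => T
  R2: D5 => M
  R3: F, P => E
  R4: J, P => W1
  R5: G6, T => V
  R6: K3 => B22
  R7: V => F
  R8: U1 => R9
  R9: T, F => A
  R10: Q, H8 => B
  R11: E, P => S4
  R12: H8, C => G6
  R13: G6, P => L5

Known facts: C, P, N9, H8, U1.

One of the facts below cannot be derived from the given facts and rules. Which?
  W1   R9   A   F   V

W1

Round 1: R1 [U1 => T]; R8 [U1 => R9]; R12 [H8, C => G6]. New: T, R9, G6.
Round 2: R5 [G6, T => V]; R13 [G6, P => L5]. New: V, L5.
Round 3: R7 [V => F]. New: F.
Round 4: R3 [F, P => E]; R9 [T, F => A]. New: E, A.
Round 5: R11 [E, P => S4]. New: S4.
Derived: F (round 3), V (round 2), A (round 4), R9 (round 1). W1 never appears in any round.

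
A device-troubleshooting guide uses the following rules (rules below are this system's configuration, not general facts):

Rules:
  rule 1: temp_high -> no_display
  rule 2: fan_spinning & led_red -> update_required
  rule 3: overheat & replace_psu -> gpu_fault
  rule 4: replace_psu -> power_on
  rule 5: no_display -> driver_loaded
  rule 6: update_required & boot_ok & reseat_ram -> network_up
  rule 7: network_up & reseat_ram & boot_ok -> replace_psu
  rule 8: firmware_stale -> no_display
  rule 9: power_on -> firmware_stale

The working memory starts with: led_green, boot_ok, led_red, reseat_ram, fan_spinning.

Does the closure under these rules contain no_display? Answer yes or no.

Round 1: rule 2 [fan_spinning & led_red -> update_required]. New: update_required.
Round 2: rule 6 [update_required & boot_ok & reseat_ram -> network_up]. New: network_up.
Round 3: rule 7 [network_up & reseat_ram & boot_ok -> replace_psu]. New: replace_psu.
Round 4: rule 4 [replace_psu -> power_on]. New: power_on.
Round 5: rule 9 [power_on -> firmware_stale]. New: firmware_stale.
Round 6: rule 8 [firmware_stale -> no_display]. New: no_display.
Round 7: rule 5 [no_display -> driver_loaded]. New: driver_loaded.
no_display appears in round 6, so it is derivable.

yes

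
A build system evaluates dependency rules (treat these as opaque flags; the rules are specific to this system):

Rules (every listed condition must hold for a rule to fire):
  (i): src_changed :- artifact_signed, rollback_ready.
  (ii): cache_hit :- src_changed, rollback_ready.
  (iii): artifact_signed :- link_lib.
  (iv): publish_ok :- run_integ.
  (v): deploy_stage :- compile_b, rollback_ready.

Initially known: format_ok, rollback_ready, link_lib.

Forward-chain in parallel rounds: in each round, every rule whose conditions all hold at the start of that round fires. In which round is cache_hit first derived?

3

Round 1: (iii) [artifact_signed :- link_lib.]. Adds artifact_signed.
Round 2: (i) [src_changed :- artifact_signed, rollback_ready.]. Adds src_changed.
Round 3: (ii) [cache_hit :- src_changed, rollback_ready.]. Adds cache_hit.
cache_hit first appears in round 3.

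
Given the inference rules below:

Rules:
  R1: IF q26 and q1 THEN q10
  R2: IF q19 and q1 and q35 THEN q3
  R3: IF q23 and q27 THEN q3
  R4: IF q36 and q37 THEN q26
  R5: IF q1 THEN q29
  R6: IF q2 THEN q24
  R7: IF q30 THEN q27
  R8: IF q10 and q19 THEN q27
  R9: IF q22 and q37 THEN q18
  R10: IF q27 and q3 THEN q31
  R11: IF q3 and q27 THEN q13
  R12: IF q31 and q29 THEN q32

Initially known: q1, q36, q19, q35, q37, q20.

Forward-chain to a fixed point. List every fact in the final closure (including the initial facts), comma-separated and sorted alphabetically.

Round 1: R2 [IF q19 and q1 and q35 THEN q3]; R4 [IF q36 and q37 THEN q26]; R5 [IF q1 THEN q29]. New: q3, q26, q29.
Round 2: R1 [IF q26 and q1 THEN q10]. New: q10.
Round 3: R8 [IF q10 and q19 THEN q27]. New: q27.
Round 4: R10 [IF q27 and q3 THEN q31]; R11 [IF q3 and q27 THEN q13]. New: q31, q13.
Round 5: R12 [IF q31 and q29 THEN q32]. New: q32.

q1, q10, q13, q19, q20, q26, q27, q29, q3, q31, q32, q35, q36, q37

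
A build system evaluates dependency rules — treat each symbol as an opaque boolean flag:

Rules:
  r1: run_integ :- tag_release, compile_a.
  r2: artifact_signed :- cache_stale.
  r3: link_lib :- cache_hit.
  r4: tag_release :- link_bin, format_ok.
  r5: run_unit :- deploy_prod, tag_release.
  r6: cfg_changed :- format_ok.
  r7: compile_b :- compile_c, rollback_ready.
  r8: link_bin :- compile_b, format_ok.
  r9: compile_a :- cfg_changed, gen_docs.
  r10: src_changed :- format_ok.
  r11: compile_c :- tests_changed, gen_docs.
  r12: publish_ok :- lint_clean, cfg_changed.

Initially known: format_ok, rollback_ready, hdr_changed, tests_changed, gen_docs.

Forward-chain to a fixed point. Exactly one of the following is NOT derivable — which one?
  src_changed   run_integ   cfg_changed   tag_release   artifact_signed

artifact_signed

[1] r6 [cfg_changed :- format_ok.]; r10 [src_changed :- format_ok.]; r11 [compile_c :- tests_changed, gen_docs.]. ⇒ new: cfg_changed, src_changed, compile_c.
[2] r7 [compile_b :- compile_c, rollback_ready.]; r9 [compile_a :- cfg_changed, gen_docs.]. ⇒ new: compile_b, compile_a.
[3] r8 [link_bin :- compile_b, format_ok.]. ⇒ new: link_bin.
[4] r4 [tag_release :- link_bin, format_ok.]. ⇒ new: tag_release.
[5] r1 [run_integ :- tag_release, compile_a.]. ⇒ new: run_integ.
Derived: run_integ (round 5), cfg_changed (round 1), src_changed (round 1), tag_release (round 4). artifact_signed never appears in any round.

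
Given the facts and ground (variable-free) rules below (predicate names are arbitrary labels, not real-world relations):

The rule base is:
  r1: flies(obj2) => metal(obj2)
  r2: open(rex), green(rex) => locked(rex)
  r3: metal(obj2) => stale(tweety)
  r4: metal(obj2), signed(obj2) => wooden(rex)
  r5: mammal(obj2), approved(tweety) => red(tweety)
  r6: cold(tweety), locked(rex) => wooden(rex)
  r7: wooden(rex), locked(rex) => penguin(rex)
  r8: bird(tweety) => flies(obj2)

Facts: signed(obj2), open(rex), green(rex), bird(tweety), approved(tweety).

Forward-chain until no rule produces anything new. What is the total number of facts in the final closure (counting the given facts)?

11

Round 1 — r2, r8, derive locked(rex), flies(obj2).
Round 2 — r1, derive metal(obj2).
Round 3 — r3, r4, derive stale(tweety), wooden(rex).
Round 4 — r7, derive penguin(rex).
Closure: {approved(tweety), bird(tweety), flies(obj2), green(rex), locked(rex), metal(obj2), open(rex), penguin(rex), signed(obj2), stale(tweety), wooden(rex)} — 11 facts.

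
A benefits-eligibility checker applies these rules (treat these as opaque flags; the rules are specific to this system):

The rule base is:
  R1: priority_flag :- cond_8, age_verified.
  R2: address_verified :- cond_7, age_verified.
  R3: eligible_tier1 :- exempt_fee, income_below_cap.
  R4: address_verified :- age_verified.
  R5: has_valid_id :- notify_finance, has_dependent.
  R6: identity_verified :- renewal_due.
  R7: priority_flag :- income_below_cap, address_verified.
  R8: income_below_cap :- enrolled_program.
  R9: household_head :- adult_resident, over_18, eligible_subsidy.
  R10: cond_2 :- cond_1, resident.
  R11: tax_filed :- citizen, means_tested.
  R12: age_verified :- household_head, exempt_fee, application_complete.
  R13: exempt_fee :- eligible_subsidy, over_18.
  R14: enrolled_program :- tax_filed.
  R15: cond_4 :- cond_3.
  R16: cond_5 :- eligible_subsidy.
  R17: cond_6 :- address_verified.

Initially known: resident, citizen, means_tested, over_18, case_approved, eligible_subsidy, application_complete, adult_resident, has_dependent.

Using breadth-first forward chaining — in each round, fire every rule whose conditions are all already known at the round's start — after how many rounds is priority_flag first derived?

4

Round 1: R9 [household_head :- adult_resident, over_18, eligible_subsidy.]; R11 [tax_filed :- citizen, means_tested.]; R13 [exempt_fee :- eligible_subsidy, over_18.]; R16 [cond_5 :- eligible_subsidy.]. New: household_head, tax_filed, exempt_fee, cond_5.
Round 2: R12 [age_verified :- household_head, exempt_fee, application_complete.]; R14 [enrolled_program :- tax_filed.]. New: age_verified, enrolled_program.
Round 3: R4 [address_verified :- age_verified.]; R8 [income_below_cap :- enrolled_program.]. New: address_verified, income_below_cap.
Round 4: R3 [eligible_tier1 :- exempt_fee, income_below_cap.]; R7 [priority_flag :- income_below_cap, address_verified.]; R17 [cond_6 :- address_verified.]. New: eligible_tier1, priority_flag, cond_6.
priority_flag first appears in round 4.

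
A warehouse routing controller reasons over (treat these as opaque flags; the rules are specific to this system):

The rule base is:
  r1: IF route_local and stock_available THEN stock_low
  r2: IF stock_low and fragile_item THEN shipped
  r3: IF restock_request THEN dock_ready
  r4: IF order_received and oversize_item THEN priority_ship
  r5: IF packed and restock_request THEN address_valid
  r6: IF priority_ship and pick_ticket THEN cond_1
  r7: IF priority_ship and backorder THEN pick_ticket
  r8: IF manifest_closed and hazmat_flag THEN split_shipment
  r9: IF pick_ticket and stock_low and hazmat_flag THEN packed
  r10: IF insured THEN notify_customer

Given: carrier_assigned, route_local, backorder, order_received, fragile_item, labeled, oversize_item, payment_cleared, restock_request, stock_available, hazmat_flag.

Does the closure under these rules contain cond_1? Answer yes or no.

yes

Round 1 fires r1, r3, r4, giving stock_low, dock_ready, priority_ship.
Round 2 fires r2, r7, giving shipped, pick_ticket.
Round 3 fires r6, r9, giving cond_1, packed.
Round 4 fires r5, giving address_valid.
cond_1 appears in round 3, so it is derivable.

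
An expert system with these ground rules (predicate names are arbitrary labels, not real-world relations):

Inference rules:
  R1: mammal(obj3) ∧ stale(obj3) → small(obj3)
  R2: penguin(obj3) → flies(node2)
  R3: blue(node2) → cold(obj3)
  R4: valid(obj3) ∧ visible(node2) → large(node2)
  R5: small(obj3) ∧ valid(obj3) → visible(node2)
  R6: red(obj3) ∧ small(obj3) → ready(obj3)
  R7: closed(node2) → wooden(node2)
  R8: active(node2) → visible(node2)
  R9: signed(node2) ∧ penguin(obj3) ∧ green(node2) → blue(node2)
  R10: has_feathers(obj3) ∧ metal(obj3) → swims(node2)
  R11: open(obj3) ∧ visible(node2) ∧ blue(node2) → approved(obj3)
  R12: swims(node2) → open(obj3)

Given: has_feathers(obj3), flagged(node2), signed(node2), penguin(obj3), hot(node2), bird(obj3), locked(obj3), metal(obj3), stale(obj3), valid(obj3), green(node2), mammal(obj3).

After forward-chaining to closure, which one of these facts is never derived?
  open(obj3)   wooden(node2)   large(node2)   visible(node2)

[1] R1 [mammal(obj3) ∧ stale(obj3) → small(obj3)]; R2 [penguin(obj3) → flies(node2)]; R9 [signed(node2) ∧ penguin(obj3) ∧ green(node2) → blue(node2)]; R10 [has_feathers(obj3) ∧ metal(obj3) → swims(node2)]. ⇒ new: small(obj3), flies(node2), blue(node2), swims(node2).
[2] R3 [blue(node2) → cold(obj3)]; R5 [small(obj3) ∧ valid(obj3) → visible(node2)]; R12 [swims(node2) → open(obj3)]. ⇒ new: cold(obj3), visible(node2), open(obj3).
[3] R4 [valid(obj3) ∧ visible(node2) → large(node2)]; R11 [open(obj3) ∧ visible(node2) ∧ blue(node2) → approved(obj3)]. ⇒ new: large(node2), approved(obj3).
Derived: large(node2) (round 3), visible(node2) (round 2), open(obj3) (round 2). wooden(node2) never appears in any round.

wooden(node2)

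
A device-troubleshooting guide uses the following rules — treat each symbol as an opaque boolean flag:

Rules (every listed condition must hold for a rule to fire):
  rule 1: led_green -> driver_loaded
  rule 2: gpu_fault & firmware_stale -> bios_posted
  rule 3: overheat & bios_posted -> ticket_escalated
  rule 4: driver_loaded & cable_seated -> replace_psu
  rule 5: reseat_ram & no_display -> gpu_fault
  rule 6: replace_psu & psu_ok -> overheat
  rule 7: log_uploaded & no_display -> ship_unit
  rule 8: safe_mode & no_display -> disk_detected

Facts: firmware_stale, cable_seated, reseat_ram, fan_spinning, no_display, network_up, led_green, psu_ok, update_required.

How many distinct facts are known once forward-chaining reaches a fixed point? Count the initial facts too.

15

Round 1 — rule 1, rule 5, derive driver_loaded, gpu_fault.
Round 2 — rule 2, rule 4, derive bios_posted, replace_psu.
Round 3 — rule 6, derive overheat.
Round 4 — rule 3, derive ticket_escalated.
Closure: {bios_posted, cable_seated, driver_loaded, fan_spinning, firmware_stale, gpu_fault, led_green, network_up, no_display, overheat, psu_ok, replace_psu, reseat_ram, ticket_escalated, update_required} — 15 facts.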